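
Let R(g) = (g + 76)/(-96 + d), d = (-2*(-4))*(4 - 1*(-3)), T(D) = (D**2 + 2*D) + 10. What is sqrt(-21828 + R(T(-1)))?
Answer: I*sqrt(349282)/4 ≈ 147.75*I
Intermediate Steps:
T(D) = 10 + D**2 + 2*D
d = 56 (d = 8*(4 + 3) = 8*7 = 56)
R(g) = -19/10 - g/40 (R(g) = (g + 76)/(-96 + 56) = (76 + g)/(-40) = (76 + g)*(-1/40) = -19/10 - g/40)
sqrt(-21828 + R(T(-1))) = sqrt(-21828 + (-19/10 - (10 + (-1)**2 + 2*(-1))/40)) = sqrt(-21828 + (-19/10 - (10 + 1 - 2)/40)) = sqrt(-21828 + (-19/10 - 1/40*9)) = sqrt(-21828 + (-19/10 - 9/40)) = sqrt(-21828 - 17/8) = sqrt(-174641/8) = I*sqrt(349282)/4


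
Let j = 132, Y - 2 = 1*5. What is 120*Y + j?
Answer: 972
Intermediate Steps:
Y = 7 (Y = 2 + 1*5 = 2 + 5 = 7)
120*Y + j = 120*7 + 132 = 840 + 132 = 972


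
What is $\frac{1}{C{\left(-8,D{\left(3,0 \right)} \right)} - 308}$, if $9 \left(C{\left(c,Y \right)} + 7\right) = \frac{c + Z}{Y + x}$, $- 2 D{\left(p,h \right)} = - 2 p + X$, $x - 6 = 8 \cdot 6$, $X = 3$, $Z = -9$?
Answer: $- \frac{999}{314719} \approx -0.0031743$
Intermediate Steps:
$x = 54$ ($x = 6 + 8 \cdot 6 = 6 + 48 = 54$)
$D{\left(p,h \right)} = - \frac{3}{2} + p$ ($D{\left(p,h \right)} = - \frac{- 2 p + 3}{2} = - \frac{3 - 2 p}{2} = - \frac{3}{2} + p$)
$C{\left(c,Y \right)} = -7 + \frac{-9 + c}{9 \left(54 + Y\right)}$ ($C{\left(c,Y \right)} = -7 + \frac{\left(c - 9\right) \frac{1}{Y + 54}}{9} = -7 + \frac{\left(-9 + c\right) \frac{1}{54 + Y}}{9} = -7 + \frac{\frac{1}{54 + Y} \left(-9 + c\right)}{9} = -7 + \frac{-9 + c}{9 \left(54 + Y\right)}$)
$\frac{1}{C{\left(-8,D{\left(3,0 \right)} \right)} - 308} = \frac{1}{\frac{-3411 - 8 - 63 \left(- \frac{3}{2} + 3\right)}{9 \left(54 + \left(- \frac{3}{2} + 3\right)\right)} - 308} = \frac{1}{\frac{-3411 - 8 - \frac{189}{2}}{9 \left(54 + \frac{3}{2}\right)} - 308} = \frac{1}{\frac{-3411 - 8 - \frac{189}{2}}{9 \cdot \frac{111}{2}} - 308} = \frac{1}{\frac{1}{9} \cdot \frac{2}{111} \left(- \frac{7027}{2}\right) - 308} = \frac{1}{- \frac{7027}{999} - 308} = \frac{1}{- \frac{314719}{999}} = - \frac{999}{314719}$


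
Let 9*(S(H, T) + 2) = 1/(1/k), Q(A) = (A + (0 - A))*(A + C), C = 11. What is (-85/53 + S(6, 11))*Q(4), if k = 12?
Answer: 0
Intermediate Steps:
Q(A) = 0 (Q(A) = (A + (0 - A))*(A + 11) = (A - A)*(11 + A) = 0*(11 + A) = 0)
S(H, T) = -2/3 (S(H, T) = -2 + 1/(9*(1/12)) = -2 + (1/9)*12 = -2 + 4/3 = -2/3)
(-85/53 + S(6, 11))*Q(4) = (-85/53 - 2/3)*0 = -361/159*0 = 0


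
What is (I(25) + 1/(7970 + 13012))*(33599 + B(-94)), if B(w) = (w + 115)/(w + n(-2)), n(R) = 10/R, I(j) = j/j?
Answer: 11632555540/346203 ≈ 33600.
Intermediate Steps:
I(j) = 1
B(w) = (115 + w)/(-5 + w) (B(w) = (w + 115)/(w + 10/(-2)) = (115 + w)/(w + 10*(-1/2)) = (115 + w)/(w - 5) = (115 + w)/(-5 + w))
(I(25) + 1/(7970 + 13012))*(33599 + B(-94)) = (1 + 1/(7970 + 13012))*(33599 + (115 - 94)/(-5 - 94)) = (1 + 1/20982)*(33599 + 21/(-99)) = (1 + 1/20982)*(33599 - 1/99*21) = 20983*(33599 - 7/33)/20982 = (20983/20982)*(1108760/33) = 11632555540/346203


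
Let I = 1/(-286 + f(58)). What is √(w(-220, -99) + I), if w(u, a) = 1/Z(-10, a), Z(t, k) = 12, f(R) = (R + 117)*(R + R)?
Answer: √300600273/60042 ≈ 0.28876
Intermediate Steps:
f(R) = 2*R*(117 + R) (f(R) = (117 + R)*(2*R) = 2*R*(117 + R))
w(u, a) = 1/12
I = 1/20014 (I = 1/(-286 + 2*58*(117 + 58)) = 1/(-286 + 2*58*175) = 1/(-286 + 20300) = 1/20014 ≈ 4.9965e-5)
√(w(-220, -99) + I) = √(1/12 + 1/20014) = √(10013/120084) = √300600273/60042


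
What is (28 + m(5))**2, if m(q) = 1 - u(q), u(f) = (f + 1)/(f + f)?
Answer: 20164/25 ≈ 806.56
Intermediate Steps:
u(f) = (1 + f)/(2*f) (u(f) = (1 + f)/((2*f)) = (1 + f)*(1/(2*f)) = (1 + f)/(2*f))
m(q) = 1 - (1 + q)/(2*q)
(28 + m(5))**2 = (28 + (1/2)*(-1 + 5)/5)**2 = (28 + (1/2)*(1/5)*4)**2 = (28 + 2/5)**2 = (142/5)**2 = 20164/25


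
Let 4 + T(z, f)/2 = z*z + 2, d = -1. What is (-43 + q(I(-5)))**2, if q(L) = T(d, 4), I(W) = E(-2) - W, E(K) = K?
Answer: 2025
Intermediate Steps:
T(z, f) = -4 + 2*z**2 (T(z, f) = -8 + 2*(z*z + 2) = -8 + 2*(z**2 + 2) = -8 + 2*(2 + z**2) = -8 + (4 + 2*z**2) = -4 + 2*z**2)
I(W) = -2 - W
q(L) = -2 (q(L) = -4 + 2*(-1)**2 = -4 + 2*1 = -4 + 2 = -2)
(-43 + q(I(-5)))**2 = (-43 - 2)**2 = (-45)**2 = 2025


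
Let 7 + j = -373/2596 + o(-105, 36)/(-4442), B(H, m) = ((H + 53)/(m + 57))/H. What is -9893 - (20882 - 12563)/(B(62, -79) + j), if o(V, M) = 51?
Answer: -514284789125/58816519 ≈ -8743.9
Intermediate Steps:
B(H, m) = (53 + H)/(H*(57 + m)) (B(H, m) = ((53 + H)/(57 + m))/H = (53 + H)/(H*(57 + m)))
j = -41254643/5765716 (j = -7 + (-373/2596 + 51/(-4442)) = -7 + (-373*1/2596 + 51*(-1/4442)) = -7 + (-373/2596 - 51/4442) = -7 - 894631/5765716 = -41254643/5765716 ≈ -7.1552)
-9893 - (20882 - 12563)/(B(62, -79) + j) = -9893 - (20882 - 12563)/((53 + 62)/(62*(57 - 79)) - 41254643/5765716) = -9893 - 8319/((1/62)*115/(-22) - 41254643/5765716) = -9893 - 8319/((1/62)*(-1/22)*115 - 41254643/5765716) = -9893 - 8319/(-115/1364 - 41254643/5765716) = -9893 - 8319/(-58816519/8124418) = -9893 - 8319*(-8124418)/58816519 = -9893 - 1*(-67587033342/58816519) = -9893 + 67587033342/58816519 = -514284789125/58816519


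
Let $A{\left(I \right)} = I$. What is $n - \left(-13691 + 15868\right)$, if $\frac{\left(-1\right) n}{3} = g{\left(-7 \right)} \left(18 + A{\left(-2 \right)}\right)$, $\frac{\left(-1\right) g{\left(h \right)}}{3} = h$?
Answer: $-3185$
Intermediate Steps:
$g{\left(h \right)} = - 3 h$
$n = -1008$ ($n = - 3 \left(-3\right) \left(-7\right) \left(18 - 2\right) = - 3 \cdot 21 \cdot 16 = \left(-3\right) 336 = -1008$)
$n - \left(-13691 + 15868\right) = -1008 - \left(-13691 + 15868\right) = -1008 - 2177 = -3185$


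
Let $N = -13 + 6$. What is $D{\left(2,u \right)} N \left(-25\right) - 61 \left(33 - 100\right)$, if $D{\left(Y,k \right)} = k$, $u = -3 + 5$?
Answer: $4437$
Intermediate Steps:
$u = 2$
$N = -7$
$D{\left(2,u \right)} N \left(-25\right) - 61 \left(33 - 100\right) = 2 \left(-7\right) \left(-25\right) - 61 \left(33 - 100\right) = \left(-14\right) \left(-25\right) - 61 \left(-67\right) = 350 - -4087 = 350 + 4087 = 4437$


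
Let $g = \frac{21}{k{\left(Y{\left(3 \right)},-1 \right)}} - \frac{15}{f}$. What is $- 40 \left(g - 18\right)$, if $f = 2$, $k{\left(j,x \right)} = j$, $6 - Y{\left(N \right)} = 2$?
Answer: $810$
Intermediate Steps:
$Y{\left(N \right)} = 4$ ($Y{\left(N \right)} = 6 - 2 = 4$)
$g = - \frac{9}{4}$ ($g = \frac{21}{4} - \frac{15}{2} = - \frac{9}{4} \approx -2.25$)
$- 40 \left(g - 18\right) = - 40 \left(- \frac{9}{4} - 18\right) = \left(-40\right) \left(- \frac{81}{4}\right) = 810$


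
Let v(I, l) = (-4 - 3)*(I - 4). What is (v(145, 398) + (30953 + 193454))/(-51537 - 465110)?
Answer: -223420/516647 ≈ -0.43244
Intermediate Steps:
v(I, l) = 28 - 7*I (v(I, l) = -7*(-4 + I) = 28 - 7*I)
(v(145, 398) + (30953 + 193454))/(-51537 - 465110) = ((28 - 7*145) + (30953 + 193454))/(-51537 - 465110) = ((28 - 1015) + 224407)/(-516647) = (-987 + 224407)*(-1/516647) = 223420*(-1/516647) = -223420/516647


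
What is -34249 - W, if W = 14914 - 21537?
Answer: -27626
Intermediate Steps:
W = -6623
-34249 - W = -34249 - 1*(-6623) = -34249 + 6623 = -27626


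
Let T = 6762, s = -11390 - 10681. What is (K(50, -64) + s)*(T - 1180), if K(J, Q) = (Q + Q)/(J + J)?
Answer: -3080186674/25 ≈ -1.2321e+8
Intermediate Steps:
K(J, Q) = Q/J (K(J, Q) = (2*Q)/((2*J)) = (2*Q)*(1/(2*J)) = Q/J)
s = -22071
(K(50, -64) + s)*(T - 1180) = (-64/50 - 22071)*(6762 - 1180) = (-64*1/50 - 22071)*5582 = (-32/25 - 22071)*5582 = -551807/25*5582 = -3080186674/25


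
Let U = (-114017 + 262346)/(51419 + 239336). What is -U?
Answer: -148329/290755 ≈ -0.51015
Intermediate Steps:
U = 148329/290755 ≈ 0.51015
-U = -1*148329/290755 = -148329/290755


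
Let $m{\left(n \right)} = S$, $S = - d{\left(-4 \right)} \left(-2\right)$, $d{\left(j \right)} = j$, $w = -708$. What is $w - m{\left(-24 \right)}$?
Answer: $-700$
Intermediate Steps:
$S = -8$ ($S = \left(-1\right) \left(-4\right) \left(-2\right) = 4 \left(-2\right) = -8$)
$m{\left(n \right)} = -8$
$w - m{\left(-24 \right)} = -708 - -8 = -708 + 8 = -700$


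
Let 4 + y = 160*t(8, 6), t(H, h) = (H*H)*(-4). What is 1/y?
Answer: -1/40964 ≈ -2.4412e-5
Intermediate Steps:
t(H, h) = -4*H² (t(H, h) = H²*(-4) = -4*H²)
y = -40964 (y = -4 + 160*(-4*8²) = -4 + 160*(-4*64) = -4 + 160*(-256) = -4 - 40960 = -40964)
1/y = 1/(-40964) = -1/40964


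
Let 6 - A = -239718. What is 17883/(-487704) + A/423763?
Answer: 36445399989/68890303384 ≈ 0.52904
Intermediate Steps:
A = 239724 (A = 6 - 1*(-239718) = 6 + 239718 = 239724)
17883/(-487704) + A/423763 = 17883/(-487704) + 239724/423763 = 17883*(-1/487704) + 239724*(1/423763) = -5961/162568 + 239724/423763 = 36445399989/68890303384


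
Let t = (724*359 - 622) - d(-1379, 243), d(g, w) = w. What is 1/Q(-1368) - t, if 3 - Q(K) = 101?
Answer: -25386999/98 ≈ -2.5905e+5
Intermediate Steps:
Q(K) = -98 (Q(K) = 3 - 1*101 = 3 - 101 = -98)
t = 259051 (t = (724*359 - 622) - 1*243 = (259916 - 622) - 243 = 259294 - 243 = 259051)
1/Q(-1368) - t = 1/(-98) - 1*259051 = -1/98 - 259051 = -25386999/98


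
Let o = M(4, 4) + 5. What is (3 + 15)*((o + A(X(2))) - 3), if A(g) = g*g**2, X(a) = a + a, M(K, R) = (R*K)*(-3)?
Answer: 324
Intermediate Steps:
M(K, R) = -3*K*R (M(K, R) = (K*R)*(-3) = -3*K*R)
o = -43 (o = -3*4*4 + 5 = -48 + 5 = -43)
X(a) = 2*a
A(g) = g**3
(3 + 15)*((o + A(X(2))) - 3) = (3 + 15)*((-43 + (2*2)**3) - 3) = 18*((-43 + 4**3) - 3) = 18*((-43 + 64) - 3) = 18*(21 - 3) = 18*18 = 324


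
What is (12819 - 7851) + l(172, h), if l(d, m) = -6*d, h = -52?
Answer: 3936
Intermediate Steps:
(12819 - 7851) + l(172, h) = (12819 - 7851) - 6*172 = 4968 - 1032 = 3936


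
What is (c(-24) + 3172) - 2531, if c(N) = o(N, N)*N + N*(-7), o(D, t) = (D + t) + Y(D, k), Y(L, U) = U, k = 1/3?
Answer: 1953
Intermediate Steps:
k = ⅓ (k = 1*(⅓) = ⅓ ≈ 0.33333)
o(D, t) = ⅓ + D + t (o(D, t) = (D + t) + ⅓ = ⅓ + D + t)
c(N) = -7*N + N*(⅓ + 2*N) (c(N) = (⅓ + N + N)*N + N*(-7) = (⅓ + 2*N)*N - 7*N = N*(⅓ + 2*N) - 7*N = -7*N + N*(⅓ + 2*N))
(c(-24) + 3172) - 2531 = ((⅔)*(-24)*(-10 + 3*(-24)) + 3172) - 2531 = ((⅔)*(-24)*(-10 - 72) + 3172) - 2531 = ((⅔)*(-24)*(-82) + 3172) - 2531 = (1312 + 3172) - 2531 = 4484 - 2531 = 1953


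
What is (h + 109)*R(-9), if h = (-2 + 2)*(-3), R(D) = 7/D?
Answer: -763/9 ≈ -84.778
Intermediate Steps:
h = 0 (h = 0*(-3) = 0)
(h + 109)*R(-9) = (0 + 109)*(7/(-9)) = 109*(7*(-⅑)) = 109*(-7/9) = -763/9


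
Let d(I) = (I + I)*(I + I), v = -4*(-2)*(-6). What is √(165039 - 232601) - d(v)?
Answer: -9216 + I*√67562 ≈ -9216.0 + 259.93*I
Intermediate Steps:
v = -48 (v = 8*(-6) = -48)
d(I) = 4*I² (d(I) = (2*I)*(2*I) = 4*I²)
√(165039 - 232601) - d(v) = √(165039 - 232601) - 4*(-48)² = √(-67562) - 4*2304 = I*√67562 - 1*9216 = I*√67562 - 9216 = -9216 + I*√67562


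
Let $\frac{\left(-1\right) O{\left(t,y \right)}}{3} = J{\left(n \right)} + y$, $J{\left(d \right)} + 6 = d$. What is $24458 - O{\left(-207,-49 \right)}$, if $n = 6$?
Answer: $24311$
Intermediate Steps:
$J{\left(d \right)} = -6 + d$
$O{\left(t,y \right)} = - 3 y$ ($O{\left(t,y \right)} = - 3 \left(\left(-6 + 6\right) + y\right) = - 3 \left(0 + y\right) = - 3 y$)
$24458 - O{\left(-207,-49 \right)} = 24458 - \left(-3\right) \left(-49\right) = 24458 - 147 = 24311$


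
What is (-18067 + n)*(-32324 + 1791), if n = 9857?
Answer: 250675930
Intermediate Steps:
(-18067 + n)*(-32324 + 1791) = (-18067 + 9857)*(-32324 + 1791) = -8210*(-30533) = 250675930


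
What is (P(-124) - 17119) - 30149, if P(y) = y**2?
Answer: -31892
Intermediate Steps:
(P(-124) - 17119) - 30149 = ((-124)**2 - 17119) - 30149 = (15376 - 17119) - 30149 = -1743 - 30149 = -31892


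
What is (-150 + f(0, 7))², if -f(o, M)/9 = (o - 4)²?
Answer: 86436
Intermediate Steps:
f(o, M) = -9*(-4 + o)² (f(o, M) = -9*(o - 4)² = -9*(-4 + o)²)
(-150 + f(0, 7))² = (-150 - 9*(-4 + 0)²)² = (-150 - 9*(-4)²)² = (-150 - 9*16)² = (-150 - 144)² = (-294)² = 86436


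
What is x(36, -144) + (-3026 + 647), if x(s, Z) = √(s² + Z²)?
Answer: -2379 + 36*√17 ≈ -2230.6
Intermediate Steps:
x(s, Z) = √(Z² + s²)
x(36, -144) + (-3026 + 647) = √((-144)² + 36²) + (-3026 + 647) = √(20736 + 1296) - 2379 = √22032 - 2379 = 36*√17 - 2379 = -2379 + 36*√17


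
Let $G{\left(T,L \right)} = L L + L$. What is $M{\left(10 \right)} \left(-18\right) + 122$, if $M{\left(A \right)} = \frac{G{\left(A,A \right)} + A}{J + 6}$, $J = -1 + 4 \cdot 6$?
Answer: $\frac{1378}{29} \approx 47.517$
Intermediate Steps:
$G{\left(T,L \right)} = L + L^{2}$ ($G{\left(T,L \right)} = L^{2} + L = L + L^{2}$)
$J = 23$ ($J = -1 + 24 = 23$)
$M{\left(A \right)} = \frac{A}{29} + \frac{A \left(1 + A\right)}{29}$ ($M{\left(A \right)} = \frac{A \left(1 + A\right) + A}{23 + 6} = \frac{A + A \left(1 + A\right)}{29} = \left(A + A \left(1 + A\right)\right) \frac{1}{29} = \frac{A}{29} + \frac{A \left(1 + A\right)}{29}$)
$M{\left(10 \right)} \left(-18\right) + 122 = \frac{1}{29} \cdot 10 \left(2 + 10\right) \left(-18\right) + 122 = \frac{1}{29} \cdot 10 \cdot 12 \left(-18\right) + 122 = \frac{120}{29} \left(-18\right) + 122 = - \frac{2160}{29} + 122 = \frac{1378}{29}$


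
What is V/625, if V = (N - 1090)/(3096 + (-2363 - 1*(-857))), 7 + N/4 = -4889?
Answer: -10337/496875 ≈ -0.020804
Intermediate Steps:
N = -19584 (N = -28 + 4*(-4889) = -28 - 19556 = -19584)
V = -10337/795 (V = (-19584 - 1090)/(3096 + (-2363 - 1*(-857))) = -20674/(3096 + (-2363 + 857)) = -20674/(3096 - 1506) = -20674/1590 = -20674*1/1590 = -10337/795 ≈ -13.003)
V/625 = -10337/795/625 = -10337/795*1/625 = -10337/496875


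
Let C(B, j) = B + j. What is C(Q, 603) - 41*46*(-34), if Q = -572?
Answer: 64155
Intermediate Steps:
C(Q, 603) - 41*46*(-34) = (-572 + 603) - 41*46*(-34) = 31 - 1886*(-34) = 31 + 64124 = 64155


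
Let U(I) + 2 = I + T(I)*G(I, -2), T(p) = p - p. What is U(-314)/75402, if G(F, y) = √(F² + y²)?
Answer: -158/37701 ≈ -0.0041909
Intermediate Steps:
T(p) = 0
U(I) = -2 + I (U(I) = -2 + (I + 0*√(I² + (-2)²)) = -2 + (I + 0*√(I² + 4)) = -2 + (I + 0*√(4 + I²)) = -2 + (I + 0) = -2 + I)
U(-314)/75402 = (-2 - 314)/75402 = -316*1/75402 = -158/37701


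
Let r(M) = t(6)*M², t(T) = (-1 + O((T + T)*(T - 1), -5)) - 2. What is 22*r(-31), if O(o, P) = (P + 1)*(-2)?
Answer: 105710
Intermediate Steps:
O(o, P) = -2 - 2*P (O(o, P) = (1 + P)*(-2) = -2 - 2*P)
t(T) = 5 (t(T) = (-1 + (-2 - 2*(-5))) - 2 = (-1 + (-2 + 10)) - 2 = (-1 + 8) - 2 = 7 - 2 = 5)
r(M) = 5*M²
22*r(-31) = 22*(5*(-31)²) = 22*(5*961) = 22*4805 = 105710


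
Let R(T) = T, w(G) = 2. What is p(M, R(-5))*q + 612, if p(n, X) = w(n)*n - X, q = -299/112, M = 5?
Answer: 64059/112 ≈ 571.96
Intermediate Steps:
q = -299/112 (q = -299*1/112 = -299/112 ≈ -2.6696)
p(n, X) = -X + 2*n (p(n, X) = 2*n - X = -X + 2*n)
p(M, R(-5))*q + 612 = (-1*(-5) + 2*5)*(-299/112) + 612 = (5 + 10)*(-299/112) + 612 = 15*(-299/112) + 612 = -4485/112 + 612 = 64059/112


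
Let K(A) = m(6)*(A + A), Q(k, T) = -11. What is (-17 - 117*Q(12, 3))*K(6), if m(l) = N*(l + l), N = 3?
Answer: 548640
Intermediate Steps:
m(l) = 6*l (m(l) = 3*(l + l) = 3*(2*l) = 6*l)
K(A) = 72*A (K(A) = (6*6)*(A + A) = 36*(2*A) = 72*A)
(-17 - 117*Q(12, 3))*K(6) = (-17 - 117*(-11))*(72*6) = (-17 + 1287)*432 = 1270*432 = 548640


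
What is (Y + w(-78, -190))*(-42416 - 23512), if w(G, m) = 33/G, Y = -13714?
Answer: 11754138300/13 ≈ 9.0416e+8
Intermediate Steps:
(Y + w(-78, -190))*(-42416 - 23512) = (-13714 + 33/(-78))*(-42416 - 23512) = (-13714 + 33*(-1/78))*(-65928) = (-13714 - 11/26)*(-65928) = -356575/26*(-65928) = 11754138300/13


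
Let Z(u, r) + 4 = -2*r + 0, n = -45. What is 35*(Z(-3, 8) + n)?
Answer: -2275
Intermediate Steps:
Z(u, r) = -4 - 2*r (Z(u, r) = -4 + (-2*r + 0) = -4 - 2*r)
35*(Z(-3, 8) + n) = 35*((-4 - 2*8) - 45) = 35*((-4 - 16) - 45) = 35*(-20 - 45) = 35*(-65) = -2275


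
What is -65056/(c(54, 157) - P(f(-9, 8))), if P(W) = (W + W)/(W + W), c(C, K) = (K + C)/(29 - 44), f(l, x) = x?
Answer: 487920/113 ≈ 4317.9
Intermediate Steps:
c(C, K) = -C/15 - K/15 (c(C, K) = (C + K)/(-15) = (C + K)*(-1/15) = -C/15 - K/15)
P(W) = 1 (P(W) = (2*W)/((2*W)) = (2*W)*(1/(2*W)) = 1)
-65056/(c(54, 157) - P(f(-9, 8))) = -65056/((-1/15*54 - 1/15*157) - 1*1) = -65056/((-18/5 - 157/15) - 1) = -65056/(-211/15 - 1) = -65056/(-226/15) = -65056*(-15/226) = 487920/113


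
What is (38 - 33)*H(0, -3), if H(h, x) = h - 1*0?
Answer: 0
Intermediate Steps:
H(h, x) = h (H(h, x) = h + 0 = h)
(38 - 33)*H(0, -3) = (38 - 33)*0 = 5*0 = 0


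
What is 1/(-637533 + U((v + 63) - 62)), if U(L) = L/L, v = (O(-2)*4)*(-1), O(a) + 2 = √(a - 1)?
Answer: -1/637532 ≈ -1.5685e-6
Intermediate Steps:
O(a) = -2 + √(-1 + a) (O(a) = -2 + √(a - 1) = -2 + √(-1 + a))
v = 8 - 4*I*√3 (v = ((-2 + √(-1 - 2))*4)*(-1) = ((-2 + √(-3))*4)*(-1) = ((-2 + I*√3)*4)*(-1) = (-8 + 4*I*√3)*(-1) = 8 - 4*I*√3 ≈ 8.0 - 6.9282*I)
U(L) = 1
1/(-637533 + U((v + 63) - 62)) = 1/(-637533 + 1) = 1/(-637532) = -1/637532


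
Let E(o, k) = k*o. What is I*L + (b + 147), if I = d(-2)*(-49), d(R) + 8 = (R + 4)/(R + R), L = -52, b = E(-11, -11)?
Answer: -21390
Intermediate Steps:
b = 121 (b = -11*(-11) = 121)
d(R) = -8 + (4 + R)/(2*R) (d(R) = -8 + (R + 4)/(R + R) = -8 + (4 + R)/((2*R)) = -8 + (4 + R)*(1/(2*R)) = -8 + (4 + R)/(2*R))
I = 833/2 (I = (-15/2 + 2/(-2))*(-49) = (-15/2 + 2*(-½))*(-49) = (-15/2 - 1)*(-49) = -17/2*(-49) = 833/2 ≈ 416.50)
I*L + (b + 147) = (833/2)*(-52) + (121 + 147) = -21658 + 268 = -21390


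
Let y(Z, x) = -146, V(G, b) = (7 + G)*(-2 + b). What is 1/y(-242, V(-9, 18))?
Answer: -1/146 ≈ -0.0068493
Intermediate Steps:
V(G, b) = (-2 + b)*(7 + G)
1/y(-242, V(-9, 18)) = 1/(-146) = -1/146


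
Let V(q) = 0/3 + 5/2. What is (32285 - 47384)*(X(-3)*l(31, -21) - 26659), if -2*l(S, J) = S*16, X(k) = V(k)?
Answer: 411885621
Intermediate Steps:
V(q) = 5/2 (V(q) = 0*(1/3) + 5*(1/2) = 0 + 5/2 = 5/2)
X(k) = 5/2
l(S, J) = -8*S (l(S, J) = -S*16/2 = -8*S)
(32285 - 47384)*(X(-3)*l(31, -21) - 26659) = (32285 - 47384)*(5*(-8*31)/2 - 26659) = -15099*((5/2)*(-248) - 26659) = -15099*(-620 - 26659) = -15099*(-27279) = 411885621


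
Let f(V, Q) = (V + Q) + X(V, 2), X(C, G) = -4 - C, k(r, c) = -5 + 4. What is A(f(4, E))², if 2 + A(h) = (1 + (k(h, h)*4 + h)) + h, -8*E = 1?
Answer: 2809/16 ≈ 175.56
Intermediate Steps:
k(r, c) = -1
E = -⅛ (E = -⅛*1 = -⅛ ≈ -0.12500)
f(V, Q) = -4 + Q (f(V, Q) = (V + Q) + (-4 - V) = (Q + V) + (-4 - V) = -4 + Q)
A(h) = -5 + 2*h (A(h) = -2 + ((1 + (-1*4 + h)) + h) = -2 + ((1 + (-4 + h)) + h) = -2 + ((-3 + h) + h) = -2 + (-3 + 2*h) = -5 + 2*h)
A(f(4, E))² = (-5 + 2*(-4 - ⅛))² = (-5 + 2*(-33/8))² = (-5 - 33/4)² = (-53/4)² = 2809/16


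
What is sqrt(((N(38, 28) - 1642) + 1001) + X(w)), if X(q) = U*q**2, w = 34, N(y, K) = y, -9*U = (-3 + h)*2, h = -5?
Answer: sqrt(13069)/3 ≈ 38.107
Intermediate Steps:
U = 16/9 (U = -(-3 - 5)*2/9 = -(-8)*2/9 = -1/9*(-16) = 16/9 ≈ 1.7778)
X(q) = 16*q**2/9
sqrt(((N(38, 28) - 1642) + 1001) + X(w)) = sqrt(((38 - 1642) + 1001) + (16/9)*34**2) = sqrt((-1604 + 1001) + (16/9)*1156) = sqrt(-603 + 18496/9) = sqrt(13069/9) = sqrt(13069)/3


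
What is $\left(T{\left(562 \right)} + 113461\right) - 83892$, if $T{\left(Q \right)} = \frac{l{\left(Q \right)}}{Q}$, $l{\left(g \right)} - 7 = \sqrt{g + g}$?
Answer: $\frac{16617785}{562} + \frac{\sqrt{281}}{281} \approx 29569.0$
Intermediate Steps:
$l{\left(g \right)} = 7 + \sqrt{2} \sqrt{g}$ ($l{\left(g \right)} = 7 + \sqrt{g + g} = 7 + \sqrt{2 g} = 7 + \sqrt{2} \sqrt{g}$)
$T{\left(Q \right)} = \frac{7 + \sqrt{2} \sqrt{Q}}{Q}$
$\left(T{\left(562 \right)} + 113461\right) - 83892 = \left(\frac{7 + \sqrt{2} \sqrt{562}}{562} + 113461\right) - 83892 = \left(\frac{7 + 2 \sqrt{281}}{562} + 113461\right) - 83892 = \left(\left(\frac{7}{562} + \frac{\sqrt{281}}{281}\right) + 113461\right) - 83892 = \left(\frac{63765089}{562} + \frac{\sqrt{281}}{281}\right) - 83892 = \frac{16617785}{562} + \frac{\sqrt{281}}{281}$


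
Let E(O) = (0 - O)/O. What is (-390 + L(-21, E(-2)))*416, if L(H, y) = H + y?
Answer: -171392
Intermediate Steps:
E(O) = -1 (E(O) = (-O)/O = -1)
(-390 + L(-21, E(-2)))*416 = (-390 + (-21 - 1))*416 = (-390 - 22)*416 = -412*416 = -171392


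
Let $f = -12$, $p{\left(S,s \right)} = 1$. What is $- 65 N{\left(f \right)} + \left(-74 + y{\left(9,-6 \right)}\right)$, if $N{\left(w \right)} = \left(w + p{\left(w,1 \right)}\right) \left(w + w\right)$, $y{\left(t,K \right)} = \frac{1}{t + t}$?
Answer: $- \frac{310211}{18} \approx -17234.0$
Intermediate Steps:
$y{\left(t,K \right)} = \frac{1}{2 t}$
$N{\left(w \right)} = 2 w \left(1 + w\right)$ ($N{\left(w \right)} = \left(w + 1\right) \left(w + w\right) = \left(1 + w\right) 2 w = 2 w \left(1 + w\right)$)
$- 65 N{\left(f \right)} + \left(-74 + y{\left(9,-6 \right)}\right) = - 65 \cdot 2 \left(-12\right) \left(1 - 12\right) - \left(74 - \frac{1}{2 \cdot 9}\right) = - 65 \cdot 2 \left(-12\right) \left(-11\right) + \left(-74 + \frac{1}{2} \cdot \frac{1}{9}\right) = \left(-65\right) 264 + \left(-74 + \frac{1}{18}\right) = -17160 - \frac{1331}{18} = - \frac{310211}{18}$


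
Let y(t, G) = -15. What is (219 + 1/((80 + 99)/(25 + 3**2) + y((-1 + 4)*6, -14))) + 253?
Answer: 156198/331 ≈ 471.90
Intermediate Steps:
(219 + 1/((80 + 99)/(25 + 3**2) + y((-1 + 4)*6, -14))) + 253 = (219 + 1/((80 + 99)/(25 + 3**2) - 15)) + 253 = (219 + 1/(179/(25 + 9) - 15)) + 253 = (219 + 1/(179/34 - 15)) + 253 = (219 + 1/(-331/34)) + 253 = (219 - 34/331) + 253 = 72455/331 + 253 = 156198/331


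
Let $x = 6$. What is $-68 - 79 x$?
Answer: $-542$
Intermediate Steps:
$-68 - 79 x = -68 - 474 = -542$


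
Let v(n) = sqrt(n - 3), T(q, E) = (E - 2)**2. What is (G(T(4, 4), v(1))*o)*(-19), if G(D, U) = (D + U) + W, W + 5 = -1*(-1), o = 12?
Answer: -228*I*sqrt(2) ≈ -322.44*I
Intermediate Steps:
T(q, E) = (-2 + E)**2
v(n) = sqrt(-3 + n)
W = -4 (W = -5 - 1*(-1) = -5 + 1 = -4)
G(D, U) = -4 + D + U (G(D, U) = (D + U) - 4 = -4 + D + U)
(G(T(4, 4), v(1))*o)*(-19) = ((-4 + (-2 + 4)**2 + sqrt(-3 + 1))*12)*(-19) = ((-4 + 2**2 + sqrt(-2))*12)*(-19) = ((-4 + 4 + I*sqrt(2))*12)*(-19) = ((I*sqrt(2))*12)*(-19) = (12*I*sqrt(2))*(-19) = -228*I*sqrt(2)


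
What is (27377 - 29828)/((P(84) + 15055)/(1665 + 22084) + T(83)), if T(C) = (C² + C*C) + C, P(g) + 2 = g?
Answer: -19402933/109733342 ≈ -0.17682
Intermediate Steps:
P(g) = -2 + g
T(C) = C + 2*C² (T(C) = (C² + C²) + C = 2*C² + C = C + 2*C²)
(27377 - 29828)/((P(84) + 15055)/(1665 + 22084) + T(83)) = (27377 - 29828)/(((-2 + 84) + 15055)/(1665 + 22084) + 83*(1 + 2*83)) = -2451/((82 + 15055)/23749 + 83*(1 + 166)) = -2451/(15137*(1/23749) + 83*167) = -2451/(15137/23749 + 13861) = -2451/329200026/23749 = -2451*23749/329200026 = -19402933/109733342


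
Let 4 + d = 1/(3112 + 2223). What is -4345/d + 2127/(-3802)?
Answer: 88087158097/81130878 ≈ 1085.7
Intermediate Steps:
d = -21339/5335 (d = -4 + 1/(3112 + 2223) = -4 + 1/5335 = -21339/5335 ≈ -3.9998)
-4345/d + 2127/(-3802) = -4345/(-21339/5335) + 2127/(-3802) = -4345*(-5335/21339) + 2127*(-1/3802) = 23180575/21339 - 2127/3802 = 88087158097/81130878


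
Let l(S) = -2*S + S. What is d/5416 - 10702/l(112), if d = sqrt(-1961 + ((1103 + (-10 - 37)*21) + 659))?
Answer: 5351/56 + I*sqrt(1186)/5416 ≈ 95.554 + 0.0063586*I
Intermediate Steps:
l(S) = -S
d = I*sqrt(1186) (d = sqrt(-1961 + ((1103 - 47*21) + 659)) = sqrt(-1961 + ((1103 - 987) + 659)) = sqrt(-1961 + (116 + 659)) = sqrt(-1961 + 775) = sqrt(-1186) = I*sqrt(1186) ≈ 34.438*I)
d/5416 - 10702/l(112) = (I*sqrt(1186))/5416 - 10702/((-1*112)) = (I*sqrt(1186))*(1/5416) - 10702/(-112) = I*sqrt(1186)/5416 - 10702*(-1/112) = I*sqrt(1186)/5416 + 5351/56 = 5351/56 + I*sqrt(1186)/5416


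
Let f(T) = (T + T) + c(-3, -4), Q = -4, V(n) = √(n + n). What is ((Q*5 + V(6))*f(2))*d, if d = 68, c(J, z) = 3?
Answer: -9520 + 952*√3 ≈ -7871.1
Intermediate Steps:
V(n) = √2*√n (V(n) = √(2*n) = √2*√n)
f(T) = 3 + 2*T (f(T) = (T + T) + 3 = 2*T + 3 = 3 + 2*T)
((Q*5 + V(6))*f(2))*d = ((-4*5 + √2*√6)*(3 + 2*2))*68 = ((-20 + 2*√3)*(3 + 4))*68 = ((-20 + 2*√3)*7)*68 = (-140 + 14*√3)*68 = -9520 + 952*√3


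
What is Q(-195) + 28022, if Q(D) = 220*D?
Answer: -14878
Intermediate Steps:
Q(-195) + 28022 = 220*(-195) + 28022 = -42900 + 28022 = -14878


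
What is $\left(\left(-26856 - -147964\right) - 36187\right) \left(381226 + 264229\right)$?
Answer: $54812684055$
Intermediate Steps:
$\left(\left(-26856 - -147964\right) - 36187\right) \left(381226 + 264229\right) = \left(\left(-26856 + 147964\right) - 36187\right) 645455 = \left(121108 - 36187\right) 645455 = 84921 \cdot 645455 = 54812684055$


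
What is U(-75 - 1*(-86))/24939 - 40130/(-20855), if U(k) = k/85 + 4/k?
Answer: 187151909921/97259232015 ≈ 1.9243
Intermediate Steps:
U(k) = 4/k + k/85 (U(k) = k*(1/85) + 4/k = k/85 + 4/k = 4/k + k/85)
U(-75 - 1*(-86))/24939 - 40130/(-20855) = (4/(-75 - 1*(-86)) + (-75 - 1*(-86))/85)/24939 - 40130/(-20855) = (4/(-75 + 86) + (-75 + 86)/85)*(1/24939) - 40130*(-1/20855) = (4/11 + (1/85)*11)*(1/24939) + 8026/4171 = (4*(1/11) + 11/85)*(1/24939) + 8026/4171 = (4/11 + 11/85)*(1/24939) + 8026/4171 = (461/935)*(1/24939) + 8026/4171 = 461/23317965 + 8026/4171 = 187151909921/97259232015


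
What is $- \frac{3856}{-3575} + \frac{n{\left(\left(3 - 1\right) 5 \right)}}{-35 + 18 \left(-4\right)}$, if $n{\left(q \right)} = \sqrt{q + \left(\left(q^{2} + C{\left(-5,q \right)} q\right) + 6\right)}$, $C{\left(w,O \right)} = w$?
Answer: $\frac{3856}{3575} - \frac{\sqrt{66}}{107} \approx 1.0027$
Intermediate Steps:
$n{\left(q \right)} = \sqrt{6 + q^{2} - 4 q}$ ($n{\left(q \right)} = \sqrt{q + \left(\left(q^{2} - 5 q\right) + 6\right)} = \sqrt{q + \left(6 + q^{2} - 5 q\right)} = \sqrt{6 + q^{2} - 4 q}$)
$- \frac{3856}{-3575} + \frac{n{\left(\left(3 - 1\right) 5 \right)}}{-35 + 18 \left(-4\right)} = - \frac{3856}{-3575} + \frac{\sqrt{6 + \left(\left(3 - 1\right) 5\right)^{2} - 4 \left(3 - 1\right) 5}}{-35 + 18 \left(-4\right)} = \left(-3856\right) \left(- \frac{1}{3575}\right) + \frac{\sqrt{6 + \left(2 \cdot 5\right)^{2} - 4 \cdot 2 \cdot 5}}{-35 - 72} = \frac{3856}{3575} + \frac{\sqrt{6 + 10^{2} - 40}}{-107} = \frac{3856}{3575} + \sqrt{6 + 100 - 40} \left(- \frac{1}{107}\right) = \frac{3856}{3575} + \sqrt{66} \left(- \frac{1}{107}\right) = \frac{3856}{3575} - \frac{\sqrt{66}}{107}$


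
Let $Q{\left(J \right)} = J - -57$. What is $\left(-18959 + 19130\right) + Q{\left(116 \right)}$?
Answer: $344$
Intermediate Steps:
$Q{\left(J \right)} = 57 + J$ ($Q{\left(J \right)} = J + 57 = 57 + J$)
$\left(-18959 + 19130\right) + Q{\left(116 \right)} = \left(-18959 + 19130\right) + \left(57 + 116\right) = 171 + 173 = 344$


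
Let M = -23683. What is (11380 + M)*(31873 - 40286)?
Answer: 103505139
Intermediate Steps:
(11380 + M)*(31873 - 40286) = (11380 - 23683)*(31873 - 40286) = -12303*(-8413) = 103505139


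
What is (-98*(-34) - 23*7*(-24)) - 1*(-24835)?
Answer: 32031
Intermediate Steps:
(-98*(-34) - 23*7*(-24)) - 1*(-24835) = (3332 - 161*(-24)) + 24835 = (3332 + 3864) + 24835 = 7196 + 24835 = 32031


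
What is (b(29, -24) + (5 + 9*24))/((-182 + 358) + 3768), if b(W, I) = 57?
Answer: 139/1972 ≈ 0.070487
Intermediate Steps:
(b(29, -24) + (5 + 9*24))/((-182 + 358) + 3768) = (57 + (5 + 9*24))/((-182 + 358) + 3768) = (57 + (5 + 216))/(176 + 3768) = (57 + 221)/3944 = 278*(1/3944) = 139/1972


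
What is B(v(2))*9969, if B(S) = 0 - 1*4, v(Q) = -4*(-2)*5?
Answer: -39876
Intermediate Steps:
v(Q) = 40 (v(Q) = 8*5 = 40)
B(S) = -4 (B(S) = 0 - 4 = -4)
B(v(2))*9969 = -4*9969 = -39876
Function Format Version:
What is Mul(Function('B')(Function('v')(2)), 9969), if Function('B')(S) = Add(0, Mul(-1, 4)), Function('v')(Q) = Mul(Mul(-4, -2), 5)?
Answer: -39876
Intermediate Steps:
Function('v')(Q) = 40 (Function('v')(Q) = Mul(8, 5) = 40)
Function('B')(S) = -4 (Function('B')(S) = Add(0, -4) = -4)
Mul(Function('B')(Function('v')(2)), 9969) = Mul(-4, 9969) = -39876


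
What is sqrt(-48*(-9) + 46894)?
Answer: sqrt(47326) ≈ 217.55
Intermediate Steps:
sqrt(-48*(-9) + 46894) = sqrt(432 + 46894) = sqrt(47326)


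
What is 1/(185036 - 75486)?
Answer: 1/109550 ≈ 9.1283e-6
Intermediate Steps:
1/(185036 - 75486) = 1/109550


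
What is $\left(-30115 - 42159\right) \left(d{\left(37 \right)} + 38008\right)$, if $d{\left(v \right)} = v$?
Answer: $-2749664330$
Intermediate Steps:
$\left(-30115 - 42159\right) \left(d{\left(37 \right)} + 38008\right) = \left(-30115 - 42159\right) \left(37 + 38008\right) = \left(-72274\right) 38045 = -2749664330$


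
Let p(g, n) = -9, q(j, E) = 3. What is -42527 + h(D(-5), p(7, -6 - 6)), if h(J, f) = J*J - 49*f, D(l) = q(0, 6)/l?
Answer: -1052141/25 ≈ -42086.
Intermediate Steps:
D(l) = 3/l
h(J, f) = J**2 - 49*f
-42527 + h(D(-5), p(7, -6 - 6)) = -42527 + ((3/(-5))**2 - 49*(-9)) = -42527 + ((3*(-1/5))**2 + 441) = -42527 + ((-3/5)**2 + 441) = -42527 + (9/25 + 441) = -42527 + 11034/25 = -1052141/25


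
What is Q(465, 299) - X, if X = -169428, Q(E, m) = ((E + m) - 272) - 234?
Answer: 169686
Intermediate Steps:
Q(E, m) = -506 + E + m (Q(E, m) = (-272 + E + m) - 234 = -506 + E + m)
Q(465, 299) - X = (-506 + 465 + 299) - 1*(-169428) = 258 + 169428 = 169686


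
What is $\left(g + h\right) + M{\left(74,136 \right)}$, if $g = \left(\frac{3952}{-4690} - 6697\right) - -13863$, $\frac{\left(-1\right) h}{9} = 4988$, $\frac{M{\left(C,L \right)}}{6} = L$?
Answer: $- \frac{86555926}{2345} \approx -36911.0$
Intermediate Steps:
$M{\left(C,L \right)} = 6 L$
$h = -44892$ ($h = \left(-9\right) 4988 = -44892$)
$g = \frac{16802294}{2345}$ ($g = \left(3952 \left(- \frac{1}{4690}\right) - 6697\right) + 13863 = \left(- \frac{1976}{2345} - 6697\right) + 13863 = - \frac{15706441}{2345} + 13863 = \frac{16802294}{2345} \approx 7165.2$)
$\left(g + h\right) + M{\left(74,136 \right)} = \left(\frac{16802294}{2345} - 44892\right) + 6 \cdot 136 = - \frac{88469446}{2345} + 816 = - \frac{86555926}{2345}$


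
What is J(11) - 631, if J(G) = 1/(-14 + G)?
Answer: -1894/3 ≈ -631.33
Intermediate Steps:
J(11) - 631 = 1/(-14 + 11) - 631 = 1/(-3) - 631 = -⅓ - 631 = -1894/3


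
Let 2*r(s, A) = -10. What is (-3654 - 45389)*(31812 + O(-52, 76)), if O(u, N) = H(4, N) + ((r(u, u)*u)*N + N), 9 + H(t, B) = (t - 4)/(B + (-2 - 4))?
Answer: -2532531477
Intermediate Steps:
H(t, B) = -9 + (-4 + t)/(-6 + B) (H(t, B) = -9 + (t - 4)/(B + (-2 - 4)) = -9 + (-4 + t)/(B - 6) = -9 + (-4 + t)/(-6 + B))
r(s, A) = -5 (r(s, A) = (1/2)*(-10) = -5)
O(u, N) = N + (54 - 9*N)/(-6 + N) - 5*N*u (O(u, N) = (50 + 4 - 9*N)/(-6 + N) + ((-5*u)*N + N) = (54 - 9*N)/(-6 + N) + (-5*N*u + N) = (54 - 9*N)/(-6 + N) + (N - 5*N*u) = N + (54 - 9*N)/(-6 + N) - 5*N*u)
(-3654 - 45389)*(31812 + O(-52, 76)) = (-3654 - 45389)*(31812 + (-9 + 76 - 5*76*(-52))) = -49043*(31812 + (-9 + 76 + 19760)) = -49043*(31812 + 19827) = -49043*51639 = -2532531477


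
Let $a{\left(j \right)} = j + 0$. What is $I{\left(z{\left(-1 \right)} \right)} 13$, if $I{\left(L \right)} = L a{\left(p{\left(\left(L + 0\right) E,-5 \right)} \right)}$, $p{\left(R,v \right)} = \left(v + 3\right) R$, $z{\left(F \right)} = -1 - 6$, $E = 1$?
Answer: $-1274$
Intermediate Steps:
$z{\left(F \right)} = -7$ ($z{\left(F \right)} = -1 - 6 = -7$)
$p{\left(R,v \right)} = R \left(3 + v\right)$ ($p{\left(R,v \right)} = \left(3 + v\right) R = R \left(3 + v\right)$)
$a{\left(j \right)} = j$
$I{\left(L \right)} = - 2 L^{2}$ ($I{\left(L \right)} = L \left(L + 0\right) 1 \left(3 - 5\right) = L L 1 \left(-2\right) = L L \left(-2\right) = L \left(- 2 L\right) = - 2 L^{2}$)
$I{\left(z{\left(-1 \right)} \right)} 13 = - 2 \left(-7\right)^{2} \cdot 13 = \left(-2\right) 49 \cdot 13 = \left(-98\right) 13 = -1274$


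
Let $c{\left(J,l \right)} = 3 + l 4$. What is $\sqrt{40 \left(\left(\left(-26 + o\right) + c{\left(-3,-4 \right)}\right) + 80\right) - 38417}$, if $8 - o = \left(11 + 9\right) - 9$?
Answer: $7 i \sqrt{753} \approx 192.09 i$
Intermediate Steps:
$o = -3$ ($o = 8 - \left(\left(11 + 9\right) - 9\right) = 8 - \left(20 - 9\right) = 8 - 11 = -3$)
$c{\left(J,l \right)} = 3 + 4 l$
$\sqrt{40 \left(\left(\left(-26 + o\right) + c{\left(-3,-4 \right)}\right) + 80\right) - 38417} = \sqrt{40 \left(\left(\left(-26 - 3\right) + \left(3 + 4 \left(-4\right)\right)\right) + 80\right) - 38417} = \sqrt{40 \left(\left(-29 + \left(3 - 16\right)\right) + 80\right) - 38417} = \sqrt{40 \left(\left(-29 - 13\right) + 80\right) - 38417} = \sqrt{40 \left(-42 + 80\right) - 38417} = \sqrt{40 \cdot 38 - 38417} = \sqrt{1520 - 38417} = \sqrt{-36897} = 7 i \sqrt{753}$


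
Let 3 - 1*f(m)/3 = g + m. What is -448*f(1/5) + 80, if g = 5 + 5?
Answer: 48784/5 ≈ 9756.8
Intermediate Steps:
g = 10
f(m) = -21 - 3*m (f(m) = 9 - 3*(10 + m) = 9 + (-30 - 3*m) = -21 - 3*m)
-448*f(1/5) + 80 = -448*(-21 - 3/5) + 80 = -448*(-108/5) + 80 = 48384/5 + 80 = 48784/5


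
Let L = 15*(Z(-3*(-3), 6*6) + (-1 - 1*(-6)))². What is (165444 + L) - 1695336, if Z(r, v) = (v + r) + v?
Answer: -1418952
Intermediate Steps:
Z(r, v) = r + 2*v (Z(r, v) = (r + v) + v = r + 2*v)
L = 110940 (L = 15*((-3*(-3) + 2*(6*6)) + (-1 - 1*(-6)))² = 15*((9 + 2*36) + (-1 + 6))² = 15*((9 + 72) + 5)² = 15*(81 + 5)² = 15*86² = 15*7396 = 110940)
(165444 + L) - 1695336 = (165444 + 110940) - 1695336 = 276384 - 1695336 = -1418952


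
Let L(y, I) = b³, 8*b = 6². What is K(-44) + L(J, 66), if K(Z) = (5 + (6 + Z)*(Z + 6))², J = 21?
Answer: 16797537/8 ≈ 2.0997e+6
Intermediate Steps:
K(Z) = (5 + (6 + Z)²)² (K(Z) = (5 + (6 + Z)*(6 + Z))² = (5 + (6 + Z)²)²)
b = 9/2 (b = (⅛)*6² = (⅛)*36 = 9/2 ≈ 4.5000)
L(y, I) = 729/8 (L(y, I) = (9/2)³ = 729/8)
K(-44) + L(J, 66) = (5 + (6 - 44)²)² + 729/8 = (5 + (-38)²)² + 729/8 = (5 + 1444)² + 729/8 = 1449² + 729/8 = 2099601 + 729/8 = 16797537/8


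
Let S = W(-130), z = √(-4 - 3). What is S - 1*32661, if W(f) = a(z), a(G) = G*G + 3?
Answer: -32665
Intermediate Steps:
z = I*√7 (z = √(-7) = I*√7 ≈ 2.6458*I)
a(G) = 3 + G² (a(G) = G² + 3 = 3 + G²)
W(f) = -4 (W(f) = 3 + (I*√7)² = 3 - 7 = -4)
S = -4
S - 1*32661 = -4 - 1*32661 = -4 - 32661 = -32665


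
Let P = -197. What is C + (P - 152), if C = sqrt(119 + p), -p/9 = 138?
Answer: -349 + I*sqrt(1123) ≈ -349.0 + 33.511*I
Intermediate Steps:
p = -1242 (p = -9*138 = -1242)
C = I*sqrt(1123) (C = sqrt(119 - 1242) = sqrt(-1123) = I*sqrt(1123) ≈ 33.511*I)
C + (P - 152) = I*sqrt(1123) + (-197 - 152) = I*sqrt(1123) - 349 = -349 + I*sqrt(1123)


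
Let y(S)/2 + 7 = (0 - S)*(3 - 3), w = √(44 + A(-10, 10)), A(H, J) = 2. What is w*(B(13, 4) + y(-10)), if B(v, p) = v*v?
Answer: 155*√46 ≈ 1051.3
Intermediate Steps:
B(v, p) = v²
w = √46 (w = √(44 + 2) = √46 ≈ 6.7823)
y(S) = -14 (y(S) = -14 + 2*((0 - S)*(3 - 3)) = -14 + 2*(-S*0) = -14 + 2*0 = -14 + 0 = -14)
w*(B(13, 4) + y(-10)) = √46*(13² - 14) = √46*(169 - 14) = √46*155 = 155*√46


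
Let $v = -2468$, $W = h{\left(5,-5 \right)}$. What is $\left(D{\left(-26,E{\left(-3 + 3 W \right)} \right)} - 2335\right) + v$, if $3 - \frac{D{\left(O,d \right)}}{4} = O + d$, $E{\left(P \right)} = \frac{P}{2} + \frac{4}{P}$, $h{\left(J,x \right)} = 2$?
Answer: $- \frac{14095}{3} \approx -4698.3$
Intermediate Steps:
$W = 2$
$E{\left(P \right)} = \frac{P}{2} + \frac{4}{P}$ ($E{\left(P \right)} = P \frac{1}{2} + \frac{4}{P} = \frac{P}{2} + \frac{4}{P}$)
$D{\left(O,d \right)} = 12 - 4 O - 4 d$ ($D{\left(O,d \right)} = 12 - 4 \left(O + d\right) = 12 - \left(4 O + 4 d\right) = 12 - 4 O - 4 d$)
$\left(D{\left(-26,E{\left(-3 + 3 W \right)} \right)} - 2335\right) + v = \left(\left(12 - -104 - 4 \left(\frac{-3 + 3 \cdot 2}{2} + \frac{4}{-3 + 3 \cdot 2}\right)\right) - 2335\right) - 2468 = \left(\left(12 + 104 - 4 \left(\frac{-3 + 6}{2} + \frac{4}{-3 + 6}\right)\right) - 2335\right) - 2468 = \left(\left(12 + 104 - 4 \left(\frac{1}{2} \cdot 3 + \frac{4}{3}\right)\right) - 2335\right) - 2468 = \left(\left(12 + 104 - 4 \left(\frac{3}{2} + 4 \cdot \frac{1}{3}\right)\right) - 2335\right) - 2468 = \left(\left(12 + 104 - 4 \left(\frac{3}{2} + \frac{4}{3}\right)\right) - 2335\right) - 2468 = \left(\left(12 + 104 - \frac{34}{3}\right) - 2335\right) - 2468 = \left(\frac{314}{3} - 2335\right) - 2468 = - \frac{6691}{3} - 2468 = - \frac{14095}{3}$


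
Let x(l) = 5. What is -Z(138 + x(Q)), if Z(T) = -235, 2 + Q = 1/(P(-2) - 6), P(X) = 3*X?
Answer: 235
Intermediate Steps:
Q = -25/12 (Q = -2 + 1/(3*(-2) - 6) = -2 + 1/(-6 - 6) = -2 + 1/(-12) = -2 - 1/12 = -25/12 ≈ -2.0833)
-Z(138 + x(Q)) = -1*(-235) = 235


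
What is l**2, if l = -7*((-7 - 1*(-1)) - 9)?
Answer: 11025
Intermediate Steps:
l = 105 (l = -7*((-7 + 1) - 9) = -7*(-6 - 9) = -7*(-15) = 105)
l**2 = 105**2 = 11025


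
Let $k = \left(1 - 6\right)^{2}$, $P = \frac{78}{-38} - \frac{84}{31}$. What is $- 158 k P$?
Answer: $\frac{11079750}{589} \approx 18811.0$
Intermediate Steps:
$P = - \frac{2805}{589}$ ($P = 78 \left(- \frac{1}{38}\right) - \frac{84}{31} = - \frac{39}{19} - \frac{84}{31} = - \frac{2805}{589} \approx -4.7623$)
$k = 25$ ($k = \left(-5\right)^{2} = 25$)
$- 158 k P = \left(-158\right) 25 \left(- \frac{2805}{589}\right) = \left(-3950\right) \left(- \frac{2805}{589}\right) = \frac{11079750}{589}$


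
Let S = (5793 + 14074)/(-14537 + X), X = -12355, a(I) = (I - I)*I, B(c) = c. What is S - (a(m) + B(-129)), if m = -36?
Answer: 3449201/26892 ≈ 128.26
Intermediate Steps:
a(I) = 0 (a(I) = 0*I = 0)
S = -19867/26892 (S = (5793 + 14074)/(-14537 - 12355) = 19867/(-26892) = 19867*(-1/26892) = -19867/26892 ≈ -0.73877)
S - (a(m) + B(-129)) = -19867/26892 - (0 - 129) = -19867/26892 - 1*(-129) = -19867/26892 + 129 = 3449201/26892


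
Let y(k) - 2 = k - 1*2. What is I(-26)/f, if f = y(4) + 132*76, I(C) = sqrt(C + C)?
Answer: I*sqrt(13)/5018 ≈ 0.00071852*I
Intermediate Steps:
y(k) = k (y(k) = 2 + (k - 1*2) = 2 + (k - 2) = 2 + (-2 + k) = k)
I(C) = sqrt(2)*sqrt(C) (I(C) = sqrt(2*C) = sqrt(2)*sqrt(C))
f = 10036 (f = 4 + 132*76 = 4 + 10032 = 10036)
I(-26)/f = (sqrt(2)*sqrt(-26))/10036 = (sqrt(2)*(I*sqrt(26)))*(1/10036) = (2*I*sqrt(13))*(1/10036) = I*sqrt(13)/5018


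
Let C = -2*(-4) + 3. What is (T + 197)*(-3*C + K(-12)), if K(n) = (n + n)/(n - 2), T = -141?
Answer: -1752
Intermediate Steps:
C = 11 (C = 8 + 3 = 11)
K(n) = 2*n/(-2 + n) (K(n) = (2*n)/(-2 + n) = 2*n/(-2 + n))
(T + 197)*(-3*C + K(-12)) = (-141 + 197)*(-3*11 + 2*(-12)/(-2 - 12)) = 56*(-33 + 2*(-12)/(-14)) = 56*(-33 + 2*(-12)*(-1/14)) = 56*(-33 + 12/7) = 56*(-219/7) = -1752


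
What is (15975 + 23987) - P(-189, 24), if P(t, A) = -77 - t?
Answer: 39850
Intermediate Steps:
(15975 + 23987) - P(-189, 24) = (15975 + 23987) - (-77 - 1*(-189)) = 39962 - (-77 + 189) = 39962 - 1*112 = 39962 - 112 = 39850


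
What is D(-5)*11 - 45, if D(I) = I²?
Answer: 230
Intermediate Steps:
D(-5)*11 - 45 = (-5)²*11 - 45 = 25*11 - 45 = 275 - 45 = 230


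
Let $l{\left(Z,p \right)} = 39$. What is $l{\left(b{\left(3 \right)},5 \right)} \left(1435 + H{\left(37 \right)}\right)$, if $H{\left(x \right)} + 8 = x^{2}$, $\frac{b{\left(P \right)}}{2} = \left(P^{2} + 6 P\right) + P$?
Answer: $109044$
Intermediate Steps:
$b{\left(P \right)} = 2 P^{2} + 14 P$ ($b{\left(P \right)} = 2 \left(\left(P^{2} + 6 P\right) + P\right) = 2 \left(P^{2} + 7 P\right) = 2 P^{2} + 14 P$)
$H{\left(x \right)} = -8 + x^{2}$
$l{\left(b{\left(3 \right)},5 \right)} \left(1435 + H{\left(37 \right)}\right) = 39 \left(1435 - \left(8 - 37^{2}\right)\right) = 39 \left(1435 + \left(-8 + 1369\right)\right) = 39 \left(1435 + 1361\right) = 39 \cdot 2796 = 109044$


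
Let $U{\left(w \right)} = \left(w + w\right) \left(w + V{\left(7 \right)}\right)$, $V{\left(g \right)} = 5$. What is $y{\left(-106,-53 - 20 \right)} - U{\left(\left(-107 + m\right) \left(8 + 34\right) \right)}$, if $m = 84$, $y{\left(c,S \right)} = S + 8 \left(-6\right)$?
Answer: $-1856773$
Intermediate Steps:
$y{\left(c,S \right)} = -48 + S$ ($y{\left(c,S \right)} = S - 48 = -48 + S$)
$U{\left(w \right)} = 2 w \left(5 + w\right)$ ($U{\left(w \right)} = \left(w + w\right) \left(w + 5\right) = 2 w \left(5 + w\right)$)
$y{\left(-106,-53 - 20 \right)} - U{\left(\left(-107 + m\right) \left(8 + 34\right) \right)} = \left(-48 - 73\right) - 2 \left(-107 + 84\right) \left(8 + 34\right) \left(5 + \left(-107 + 84\right) \left(8 + 34\right)\right) = \left(-48 - 73\right) - 2 \left(\left(-23\right) 42\right) \left(5 - 966\right) = \left(-48 - 73\right) - 2 \left(-966\right) \left(5 - 966\right) = -121 - 2 \left(-966\right) \left(-961\right) = -121 - 1856652 = -1856773$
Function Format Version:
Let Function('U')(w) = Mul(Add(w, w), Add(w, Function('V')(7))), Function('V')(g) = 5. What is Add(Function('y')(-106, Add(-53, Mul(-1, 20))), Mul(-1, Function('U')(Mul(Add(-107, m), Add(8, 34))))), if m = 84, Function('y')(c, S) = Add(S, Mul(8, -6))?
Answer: -1856773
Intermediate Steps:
Function('y')(c, S) = Add(-48, S) (Function('y')(c, S) = Add(S, -48) = Add(-48, S))
Function('U')(w) = Mul(2, w, Add(5, w)) (Function('U')(w) = Mul(Add(w, w), Add(w, 5)) = Mul(Mul(2, w), Add(5, w)) = Mul(2, w, Add(5, w)))
Add(Function('y')(-106, Add(-53, Mul(-1, 20))), Mul(-1, Function('U')(Mul(Add(-107, m), Add(8, 34))))) = Add(Add(-48, Add(-53, Mul(-1, 20))), Mul(-1, Mul(2, Mul(Add(-107, 84), Add(8, 34)), Add(5, Mul(Add(-107, 84), Add(8, 34)))))) = Add(Add(-48, Add(-53, -20)), Mul(-1, Mul(2, Mul(-23, 42), Add(5, Mul(-23, 42))))) = Add(Add(-48, -73), Mul(-1, Mul(2, -966, Add(5, -966)))) = Add(-121, Mul(-1, Mul(2, -966, -961))) = Add(-121, Mul(-1, 1856652)) = Add(-121, -1856652) = -1856773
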